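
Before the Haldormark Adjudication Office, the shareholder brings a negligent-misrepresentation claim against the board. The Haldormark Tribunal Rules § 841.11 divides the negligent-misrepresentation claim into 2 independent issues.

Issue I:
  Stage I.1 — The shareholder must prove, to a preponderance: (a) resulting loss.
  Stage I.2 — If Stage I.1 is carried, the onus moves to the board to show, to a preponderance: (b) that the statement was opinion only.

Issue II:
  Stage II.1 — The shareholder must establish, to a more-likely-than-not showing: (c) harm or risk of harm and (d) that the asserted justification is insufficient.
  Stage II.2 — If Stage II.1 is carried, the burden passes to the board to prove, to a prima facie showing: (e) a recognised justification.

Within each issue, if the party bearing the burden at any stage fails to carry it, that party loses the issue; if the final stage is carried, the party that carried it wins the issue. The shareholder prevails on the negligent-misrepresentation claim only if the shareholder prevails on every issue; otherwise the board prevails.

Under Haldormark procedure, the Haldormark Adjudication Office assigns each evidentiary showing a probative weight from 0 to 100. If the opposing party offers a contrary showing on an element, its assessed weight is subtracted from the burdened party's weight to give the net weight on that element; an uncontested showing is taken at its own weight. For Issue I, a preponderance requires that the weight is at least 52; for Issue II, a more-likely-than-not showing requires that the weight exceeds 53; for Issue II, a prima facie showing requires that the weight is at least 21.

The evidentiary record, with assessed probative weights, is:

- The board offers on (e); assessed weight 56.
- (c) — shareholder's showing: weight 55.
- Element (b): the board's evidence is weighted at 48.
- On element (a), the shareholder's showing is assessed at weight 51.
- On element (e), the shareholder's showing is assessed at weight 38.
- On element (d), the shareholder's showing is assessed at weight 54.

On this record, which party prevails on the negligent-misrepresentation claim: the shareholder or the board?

— Issue I —
Stage I.1 (shareholder, a preponderance, weight is at least 52): (a) 51 < 52 — fails.
  Stage I.1 not carried; the shareholder fails its burden.
The board prevails on this issue.
— Issue II —
At Stage II.1 the shareholder must meet a more-likely-than-not showing (weight exceeds 53): on (c) the weight is 55, which does exceed 53, so (c) meets the standard; on (d) the weight is 54, which does exceed 53, so (d) meets the standard.
  The shareholder carries Stage II.1; the board now bears the burden.
At Stage II.2 the board must meet a prima facie showing (weight is at least 21): on (e) the weight is 56 less the opposing 38 gives net 18, which does not reach 21, so (e) does not meet the standard.
  Not every element is met, so the board fails to carry Stage II.2.
So the shareholder prevails on this issue.
Per-issue: Issue I → board; Issue II → shareholder. The shareholder must prevail on every issue; overall, the board prevails.

board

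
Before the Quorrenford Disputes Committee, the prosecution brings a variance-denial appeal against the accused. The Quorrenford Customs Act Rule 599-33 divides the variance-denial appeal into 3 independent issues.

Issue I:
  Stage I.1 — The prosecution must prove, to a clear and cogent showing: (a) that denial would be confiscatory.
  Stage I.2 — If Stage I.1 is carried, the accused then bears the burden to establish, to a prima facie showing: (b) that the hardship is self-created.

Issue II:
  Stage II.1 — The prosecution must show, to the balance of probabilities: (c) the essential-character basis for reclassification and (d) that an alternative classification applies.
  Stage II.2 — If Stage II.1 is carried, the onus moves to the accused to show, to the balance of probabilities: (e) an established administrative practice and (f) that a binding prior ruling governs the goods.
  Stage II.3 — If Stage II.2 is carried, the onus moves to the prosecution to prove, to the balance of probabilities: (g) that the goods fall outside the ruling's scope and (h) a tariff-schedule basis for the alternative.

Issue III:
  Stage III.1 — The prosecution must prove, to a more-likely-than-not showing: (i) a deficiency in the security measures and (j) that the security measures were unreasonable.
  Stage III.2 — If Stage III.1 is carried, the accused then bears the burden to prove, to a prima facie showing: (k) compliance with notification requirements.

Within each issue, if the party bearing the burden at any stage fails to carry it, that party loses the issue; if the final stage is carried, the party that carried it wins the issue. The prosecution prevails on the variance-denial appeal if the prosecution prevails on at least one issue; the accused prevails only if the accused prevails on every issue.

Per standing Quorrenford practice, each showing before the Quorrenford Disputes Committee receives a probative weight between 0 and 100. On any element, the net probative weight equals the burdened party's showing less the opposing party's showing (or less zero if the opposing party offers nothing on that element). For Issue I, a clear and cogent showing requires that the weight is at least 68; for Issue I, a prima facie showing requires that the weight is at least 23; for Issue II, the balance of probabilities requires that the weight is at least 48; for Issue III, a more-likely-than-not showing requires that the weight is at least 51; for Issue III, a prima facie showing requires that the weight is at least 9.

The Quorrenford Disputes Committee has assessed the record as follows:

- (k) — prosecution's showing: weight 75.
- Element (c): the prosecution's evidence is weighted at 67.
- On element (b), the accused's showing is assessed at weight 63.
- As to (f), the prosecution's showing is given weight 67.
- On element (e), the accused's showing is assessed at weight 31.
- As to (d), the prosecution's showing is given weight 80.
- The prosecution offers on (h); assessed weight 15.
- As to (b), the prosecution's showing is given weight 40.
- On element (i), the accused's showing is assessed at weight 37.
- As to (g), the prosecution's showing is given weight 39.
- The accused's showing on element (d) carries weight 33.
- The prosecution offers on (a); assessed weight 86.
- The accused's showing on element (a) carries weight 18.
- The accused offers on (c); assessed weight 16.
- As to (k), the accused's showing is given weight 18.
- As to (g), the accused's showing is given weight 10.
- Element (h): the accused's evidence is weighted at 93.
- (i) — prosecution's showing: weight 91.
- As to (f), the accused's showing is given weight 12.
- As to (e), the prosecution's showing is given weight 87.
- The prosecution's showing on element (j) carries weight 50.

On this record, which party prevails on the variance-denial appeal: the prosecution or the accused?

— Issue I —
At Stage I.1 the prosecution must meet a clear and cogent showing (weight is at least 68): on (a) the weight is 86 less the opposing 18 gives net 68, ≥ 68, so (a) meets the standard.
  Stage I.1 carried; the burden shifts to the accused.
At Stage I.2 the accused must meet a prima facie showing (weight is at least 23): on (b) the weight is 63 less the opposing 40 gives net 23, which does reach 23, so (b) meets the standard.
  The accused carries the last stage.
All stages carried — the accused prevails on this issue.
— Issue II —
Stage II.1 — burden on prosecution; standard: the balance of probabilities (weight is at least 48).
    (c): 67 − 16 = 51 ≥ 48 [met]
    (d): 80 − 33 = 47 < 48 [not met]
  The prosecution does not carry Stage II.1.
The analysis ends at Stage II.1; the accused prevails on this issue.
— Issue III —
Stage III.1 (prosecution, a more-likely-than-not showing, weight is at least 51): (i) net 91−37=54 ≥ 51 — meets; (j) 50 < 51 — fails.
  Stage III.1 not carried; the prosecution fails its burden.
The accused prevails on this issue.
Per-issue: Issue I → accused; Issue II → accused; Issue III → accused. The prosecution must prevail on at least one issue; overall, the accused prevails.

accused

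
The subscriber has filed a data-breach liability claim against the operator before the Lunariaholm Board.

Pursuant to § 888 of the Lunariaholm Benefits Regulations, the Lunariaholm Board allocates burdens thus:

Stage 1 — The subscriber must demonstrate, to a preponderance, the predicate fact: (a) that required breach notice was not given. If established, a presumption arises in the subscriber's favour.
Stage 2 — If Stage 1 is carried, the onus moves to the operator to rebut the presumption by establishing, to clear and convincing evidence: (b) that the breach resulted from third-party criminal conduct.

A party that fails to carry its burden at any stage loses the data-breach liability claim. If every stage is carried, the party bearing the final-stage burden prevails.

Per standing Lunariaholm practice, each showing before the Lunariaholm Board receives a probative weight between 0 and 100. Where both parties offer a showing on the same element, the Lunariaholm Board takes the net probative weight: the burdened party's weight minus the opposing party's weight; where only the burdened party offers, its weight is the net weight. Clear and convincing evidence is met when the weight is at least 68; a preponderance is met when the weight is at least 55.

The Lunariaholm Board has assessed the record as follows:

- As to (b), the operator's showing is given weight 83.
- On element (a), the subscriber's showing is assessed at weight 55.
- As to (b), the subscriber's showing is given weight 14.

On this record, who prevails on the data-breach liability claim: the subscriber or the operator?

operator

Stage 1 — burden on subscriber; standard: a preponderance (weight is at least 55).
    (a): 55 ≥ 55 [met]
  Stage 1 carried; the burden shifts to the operator.
Stage 2 — burden on operator; standard: clear and convincing evidence (weight is at least 68).
    (b): 83 − 14 = 69 ≥ 68 [met]
  All elements met at the final stage.
All stages carried — the operator prevails.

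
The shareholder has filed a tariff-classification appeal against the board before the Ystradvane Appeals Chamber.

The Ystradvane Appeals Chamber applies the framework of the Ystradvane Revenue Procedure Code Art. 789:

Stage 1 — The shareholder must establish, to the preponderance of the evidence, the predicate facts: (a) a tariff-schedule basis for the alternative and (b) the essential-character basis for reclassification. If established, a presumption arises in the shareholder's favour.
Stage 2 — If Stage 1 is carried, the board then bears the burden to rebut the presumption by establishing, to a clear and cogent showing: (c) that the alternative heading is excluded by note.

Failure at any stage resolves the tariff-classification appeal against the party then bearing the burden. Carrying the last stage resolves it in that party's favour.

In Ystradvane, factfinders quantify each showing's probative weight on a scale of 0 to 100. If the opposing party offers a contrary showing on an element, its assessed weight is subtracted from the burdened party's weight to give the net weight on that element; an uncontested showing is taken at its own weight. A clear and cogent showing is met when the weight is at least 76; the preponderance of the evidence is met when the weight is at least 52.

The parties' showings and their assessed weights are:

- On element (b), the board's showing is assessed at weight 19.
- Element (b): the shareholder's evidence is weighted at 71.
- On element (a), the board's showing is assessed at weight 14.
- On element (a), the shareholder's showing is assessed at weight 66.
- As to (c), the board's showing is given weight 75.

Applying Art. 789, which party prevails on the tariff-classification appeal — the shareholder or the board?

shareholder

Stage 1 — burden on shareholder; standard: the preponderance of the evidence (weight is at least 52).
    (a): 66 − 14 = 52 ≥ 52 [met]
    (b): 71 − 19 = 52 ≥ 52 [met]
  All elements met. The burden passes to the board.
Stage 2 — burden on board; standard: a clear and cogent showing (weight is at least 76).
    (c): 75 < 76 [not met]
  Not every element is met, so the board fails to carry Stage 2.
The analysis ends at Stage 2; the shareholder prevails.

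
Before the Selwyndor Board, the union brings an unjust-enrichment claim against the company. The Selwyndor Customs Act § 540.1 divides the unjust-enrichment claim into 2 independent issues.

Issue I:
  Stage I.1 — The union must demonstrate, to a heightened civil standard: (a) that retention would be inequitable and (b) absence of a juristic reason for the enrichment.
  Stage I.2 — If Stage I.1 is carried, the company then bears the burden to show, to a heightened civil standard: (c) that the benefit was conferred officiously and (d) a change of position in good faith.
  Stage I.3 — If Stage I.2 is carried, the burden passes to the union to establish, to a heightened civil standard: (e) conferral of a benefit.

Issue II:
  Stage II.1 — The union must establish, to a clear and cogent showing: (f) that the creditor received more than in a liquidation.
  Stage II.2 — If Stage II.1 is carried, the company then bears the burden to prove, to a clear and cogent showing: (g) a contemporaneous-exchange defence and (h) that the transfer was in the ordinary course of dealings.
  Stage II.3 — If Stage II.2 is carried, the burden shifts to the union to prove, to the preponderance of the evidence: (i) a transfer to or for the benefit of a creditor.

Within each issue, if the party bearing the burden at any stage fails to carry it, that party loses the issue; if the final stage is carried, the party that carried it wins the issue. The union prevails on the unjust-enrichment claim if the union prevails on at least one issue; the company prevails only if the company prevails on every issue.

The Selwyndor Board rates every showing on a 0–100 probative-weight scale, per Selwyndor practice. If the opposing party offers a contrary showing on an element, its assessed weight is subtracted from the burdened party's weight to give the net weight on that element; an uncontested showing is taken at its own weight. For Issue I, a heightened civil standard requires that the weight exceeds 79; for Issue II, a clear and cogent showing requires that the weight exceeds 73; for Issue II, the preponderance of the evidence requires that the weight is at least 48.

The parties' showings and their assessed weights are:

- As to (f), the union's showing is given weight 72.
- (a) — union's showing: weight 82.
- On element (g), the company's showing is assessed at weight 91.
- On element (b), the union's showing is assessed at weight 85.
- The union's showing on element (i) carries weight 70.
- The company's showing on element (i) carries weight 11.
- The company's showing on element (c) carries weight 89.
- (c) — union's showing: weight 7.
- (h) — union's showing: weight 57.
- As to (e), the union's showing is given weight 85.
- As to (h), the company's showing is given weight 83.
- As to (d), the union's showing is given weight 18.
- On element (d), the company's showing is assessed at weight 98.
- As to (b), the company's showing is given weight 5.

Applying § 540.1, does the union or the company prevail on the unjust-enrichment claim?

union

— Issue I —
At Stage I.1 the union must meet a heightened civil standard (weight exceeds 79): on (a) the weight is 82, > 79, so (a) meets the standard; on (b) the weight is 85 less the opposing 5 gives net 80, > 79, so (b) meets the standard.
  All elements met. The burden passes to the company.
At Stage I.2 the company must meet a heightened civil standard (weight exceeds 79): on (c) the weight is 89 less the opposing 7 gives net 82, > 79, so (c) meets the standard; on (d) the weight is 98 less the opposing 18 gives net 80, which does exceed 79, so (d) meets the standard.
  The company carries Stage I.2; the union now bears the burden.
At Stage I.3 the union must meet a heightened civil standard (weight exceeds 79): on (e) the weight is 85, > 79, so (e) meets the standard.
  Stage I.3 carried; the final stage is satisfied.
Every stage carried; the union prevails on this issue.
— Issue II —
At Stage II.1 the union must meet a clear and cogent showing (weight exceeds 73): on (f) the weight is 72, ≤ 73, so (f) does not meet the standard.
  The union does not carry Stage II.1.
The company prevails on this issue.
Per-issue: Issue I → union; Issue II → company. The union must prevail on at least one issue; overall, the union prevails.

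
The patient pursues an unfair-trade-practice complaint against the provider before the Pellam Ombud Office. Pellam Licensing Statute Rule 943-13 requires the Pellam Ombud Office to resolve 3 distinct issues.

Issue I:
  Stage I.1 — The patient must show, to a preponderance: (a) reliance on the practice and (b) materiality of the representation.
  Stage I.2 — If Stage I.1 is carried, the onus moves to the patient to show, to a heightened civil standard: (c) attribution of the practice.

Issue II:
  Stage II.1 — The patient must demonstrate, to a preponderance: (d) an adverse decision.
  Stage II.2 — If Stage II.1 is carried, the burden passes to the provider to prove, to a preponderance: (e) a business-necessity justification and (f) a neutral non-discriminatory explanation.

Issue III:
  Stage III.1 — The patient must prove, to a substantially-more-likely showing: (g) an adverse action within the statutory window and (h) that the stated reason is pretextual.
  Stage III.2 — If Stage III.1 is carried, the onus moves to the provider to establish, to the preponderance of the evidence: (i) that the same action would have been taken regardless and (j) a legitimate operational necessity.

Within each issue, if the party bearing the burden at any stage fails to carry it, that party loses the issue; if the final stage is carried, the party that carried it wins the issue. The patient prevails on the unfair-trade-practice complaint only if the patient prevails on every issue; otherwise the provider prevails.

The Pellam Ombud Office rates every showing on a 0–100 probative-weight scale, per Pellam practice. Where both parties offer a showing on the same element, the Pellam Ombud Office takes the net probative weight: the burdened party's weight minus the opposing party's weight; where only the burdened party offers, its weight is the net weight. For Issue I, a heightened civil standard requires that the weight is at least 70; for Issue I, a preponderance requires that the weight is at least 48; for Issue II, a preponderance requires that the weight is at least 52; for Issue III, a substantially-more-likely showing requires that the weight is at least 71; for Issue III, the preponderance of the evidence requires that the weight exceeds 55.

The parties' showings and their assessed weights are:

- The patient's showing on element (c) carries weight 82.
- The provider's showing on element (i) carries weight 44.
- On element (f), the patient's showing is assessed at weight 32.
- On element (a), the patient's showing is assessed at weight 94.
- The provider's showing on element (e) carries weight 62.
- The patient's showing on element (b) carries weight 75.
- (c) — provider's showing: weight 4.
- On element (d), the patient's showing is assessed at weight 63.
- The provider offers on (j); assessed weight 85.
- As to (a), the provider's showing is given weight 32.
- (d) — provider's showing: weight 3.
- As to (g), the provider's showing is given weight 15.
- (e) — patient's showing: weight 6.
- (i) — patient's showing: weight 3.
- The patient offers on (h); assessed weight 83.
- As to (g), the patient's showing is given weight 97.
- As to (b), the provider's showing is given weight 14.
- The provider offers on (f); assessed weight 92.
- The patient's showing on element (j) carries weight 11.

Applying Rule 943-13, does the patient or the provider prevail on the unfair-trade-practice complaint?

— Issue I —
Stage I.1 (patient, a preponderance, weight is at least 48): (a) net 94−32=62 ≥ 48 — meets; (b) net 75−14=61 ≥ 48 — meets.
  All elements met. The patient retains the burden for Stage I.2.
Stage I.2 (patient, a heightened civil standard, weight is at least 70): (c) net 82−4=78 ≥ 70 — meets.
  Stage I.2 carried; the final stage is satisfied.
With every stage satisfied, the patient prevails on this issue.
— Issue II —
Stage II.1 (patient, a preponderance, weight is at least 52): (d) net 63−3=60 ≥ 52 — meets.
  Stage II.1 is satisfied; the onus moves to the provider.
Stage II.2 (provider, a preponderance, weight is at least 52): (e) net 62−6=56 ≥ 52 — meets; (f) net 92−32=60 ≥ 52 — meets.
  All elements met at the final stage.
With every stage satisfied, the provider prevails on this issue.
— Issue III —
Stage III.1 — burden on patient; standard: a substantially-more-likely showing (weight is at least 71).
    (g): 97 − 15 = 82 ≥ 71 [met]
    (h): 83 ≥ 71 [met]
  The patient carries Stage III.1; the provider now bears the burden.
Stage III.2 — burden on provider; standard: the preponderance of the evidence (weight exceeds 55).
    (i): 44 − 3 = 41 ≤ 55 [not met]
    (j): 85 − 11 = 74 > 55 [met]
  The provider does not carry Stage III.2.
So the patient prevails on this issue.
Per-issue: Issue I → patient; Issue II → provider; Issue III → patient. The patient must prevail on every issue; overall, the provider prevails.

provider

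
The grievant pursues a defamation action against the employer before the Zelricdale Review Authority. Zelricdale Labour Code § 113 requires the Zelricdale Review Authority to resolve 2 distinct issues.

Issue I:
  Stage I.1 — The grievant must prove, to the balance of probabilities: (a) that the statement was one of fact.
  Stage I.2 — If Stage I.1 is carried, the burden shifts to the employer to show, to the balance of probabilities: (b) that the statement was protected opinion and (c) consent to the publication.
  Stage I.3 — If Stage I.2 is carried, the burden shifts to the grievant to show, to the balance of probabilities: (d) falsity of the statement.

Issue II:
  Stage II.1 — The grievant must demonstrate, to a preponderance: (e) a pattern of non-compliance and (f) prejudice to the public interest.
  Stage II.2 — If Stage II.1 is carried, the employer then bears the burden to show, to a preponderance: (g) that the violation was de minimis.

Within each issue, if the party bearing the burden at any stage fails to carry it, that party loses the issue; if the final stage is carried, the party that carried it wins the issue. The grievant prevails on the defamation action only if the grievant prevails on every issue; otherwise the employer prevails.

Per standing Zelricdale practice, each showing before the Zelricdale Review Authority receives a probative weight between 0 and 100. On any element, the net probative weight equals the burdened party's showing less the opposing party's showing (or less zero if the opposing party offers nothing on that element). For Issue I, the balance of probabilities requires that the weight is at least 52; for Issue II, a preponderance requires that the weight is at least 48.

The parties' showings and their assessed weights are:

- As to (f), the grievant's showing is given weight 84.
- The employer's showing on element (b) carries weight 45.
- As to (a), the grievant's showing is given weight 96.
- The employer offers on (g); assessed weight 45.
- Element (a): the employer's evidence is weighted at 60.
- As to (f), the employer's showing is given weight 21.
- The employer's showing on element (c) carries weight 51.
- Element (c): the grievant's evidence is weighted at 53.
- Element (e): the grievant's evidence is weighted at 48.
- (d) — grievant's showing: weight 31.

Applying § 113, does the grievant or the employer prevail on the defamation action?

employer

— Issue I —
Stage I.1 (grievant, the balance of probabilities, weight is at least 52): (a) net 96−60=36 < 52 — fails.
  Stage I.1 not carried; the grievant fails its burden.
The employer prevails on this issue.
— Issue II —
Stage II.1 — burden on grievant; standard: a preponderance (weight is at least 48).
    (e): 48 ≥ 48 [met]
    (f): 84 − 21 = 63 ≥ 48 [met]
  All elements met. The burden passes to the employer.
Stage II.2 — burden on employer; standard: a preponderance (weight is at least 48).
    (g): 45 < 48 [not met]
  Not every element is met, so the employer fails to carry Stage II.2.
The analysis ends at Stage II.2; the grievant prevails on this issue.
Per-issue: Issue I → employer; Issue II → grievant. The grievant must prevail on every issue; overall, the employer prevails.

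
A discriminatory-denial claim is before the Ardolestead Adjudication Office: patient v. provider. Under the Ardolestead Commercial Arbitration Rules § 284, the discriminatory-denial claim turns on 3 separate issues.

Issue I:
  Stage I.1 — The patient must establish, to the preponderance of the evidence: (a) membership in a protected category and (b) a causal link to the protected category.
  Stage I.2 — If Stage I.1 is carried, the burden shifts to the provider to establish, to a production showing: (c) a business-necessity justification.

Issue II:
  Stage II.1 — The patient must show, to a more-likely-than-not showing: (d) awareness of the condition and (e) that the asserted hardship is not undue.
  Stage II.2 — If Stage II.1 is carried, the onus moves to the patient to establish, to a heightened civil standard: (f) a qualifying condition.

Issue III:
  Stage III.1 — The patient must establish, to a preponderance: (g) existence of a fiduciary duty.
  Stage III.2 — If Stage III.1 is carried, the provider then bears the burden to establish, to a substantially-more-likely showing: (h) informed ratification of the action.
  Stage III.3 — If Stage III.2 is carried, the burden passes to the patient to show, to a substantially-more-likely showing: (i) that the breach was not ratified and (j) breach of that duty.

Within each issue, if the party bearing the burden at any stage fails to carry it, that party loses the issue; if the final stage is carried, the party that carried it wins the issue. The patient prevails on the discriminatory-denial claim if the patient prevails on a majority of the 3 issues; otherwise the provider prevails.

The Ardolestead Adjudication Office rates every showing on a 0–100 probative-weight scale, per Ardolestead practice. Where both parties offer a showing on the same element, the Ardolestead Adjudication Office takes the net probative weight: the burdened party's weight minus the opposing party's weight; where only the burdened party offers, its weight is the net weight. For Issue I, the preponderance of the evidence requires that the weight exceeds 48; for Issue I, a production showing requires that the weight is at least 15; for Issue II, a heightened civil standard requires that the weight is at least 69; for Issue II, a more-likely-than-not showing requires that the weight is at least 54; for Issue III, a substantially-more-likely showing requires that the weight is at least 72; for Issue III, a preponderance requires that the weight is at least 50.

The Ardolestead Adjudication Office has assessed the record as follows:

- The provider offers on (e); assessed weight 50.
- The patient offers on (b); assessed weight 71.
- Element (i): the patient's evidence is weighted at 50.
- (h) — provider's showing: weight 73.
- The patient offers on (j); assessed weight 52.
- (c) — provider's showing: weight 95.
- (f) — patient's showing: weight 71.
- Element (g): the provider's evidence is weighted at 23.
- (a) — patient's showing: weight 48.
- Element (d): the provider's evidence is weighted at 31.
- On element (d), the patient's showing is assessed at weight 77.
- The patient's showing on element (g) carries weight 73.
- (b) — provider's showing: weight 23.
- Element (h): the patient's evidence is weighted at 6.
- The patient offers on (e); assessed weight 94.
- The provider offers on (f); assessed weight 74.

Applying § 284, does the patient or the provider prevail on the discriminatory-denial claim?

— Issue I —
At Stage I.1 the patient must meet the preponderance of the evidence (weight exceeds 48): on (a) the weight is 48, which does not exceed 48, so (a) does not meet the standard; on (b) the weight is 71 less the opposing 23 gives net 48, which does not exceed 48, so (b) does not meet the standard.
  Not every element is met, so the patient fails to carry Stage I.1.
The analysis ends at Stage I.1; the provider prevails on this issue.
— Issue II —
Stage II.1 — burden on patient; standard: a more-likely-than-not showing (weight is at least 54).
    (d): 77 − 31 = 46 < 54 [not met]
    (e): 94 − 50 = 44 < 54 [not met]
  Stage II.1 not carried; the patient fails its burden.
The analysis ends at Stage II.1; the provider prevails on this issue.
— Issue III —
Stage III.1 (patient, a preponderance, weight is at least 50): (g) net 73−23=50 ≥ 50 — meets.
  Stage III.1 carried; the burden shifts to the provider.
Stage III.2 (provider, a substantially-more-likely showing, weight is at least 72): (h) net 73−6=67 < 72 — fails.
  The provider does not carry Stage III.2.
The analysis ends at Stage III.2; the patient prevails on this issue.
Per-issue: Issue I → provider; Issue II → provider; Issue III → patient. The patient must prevail on a majority of issues; overall, the provider prevails.

provider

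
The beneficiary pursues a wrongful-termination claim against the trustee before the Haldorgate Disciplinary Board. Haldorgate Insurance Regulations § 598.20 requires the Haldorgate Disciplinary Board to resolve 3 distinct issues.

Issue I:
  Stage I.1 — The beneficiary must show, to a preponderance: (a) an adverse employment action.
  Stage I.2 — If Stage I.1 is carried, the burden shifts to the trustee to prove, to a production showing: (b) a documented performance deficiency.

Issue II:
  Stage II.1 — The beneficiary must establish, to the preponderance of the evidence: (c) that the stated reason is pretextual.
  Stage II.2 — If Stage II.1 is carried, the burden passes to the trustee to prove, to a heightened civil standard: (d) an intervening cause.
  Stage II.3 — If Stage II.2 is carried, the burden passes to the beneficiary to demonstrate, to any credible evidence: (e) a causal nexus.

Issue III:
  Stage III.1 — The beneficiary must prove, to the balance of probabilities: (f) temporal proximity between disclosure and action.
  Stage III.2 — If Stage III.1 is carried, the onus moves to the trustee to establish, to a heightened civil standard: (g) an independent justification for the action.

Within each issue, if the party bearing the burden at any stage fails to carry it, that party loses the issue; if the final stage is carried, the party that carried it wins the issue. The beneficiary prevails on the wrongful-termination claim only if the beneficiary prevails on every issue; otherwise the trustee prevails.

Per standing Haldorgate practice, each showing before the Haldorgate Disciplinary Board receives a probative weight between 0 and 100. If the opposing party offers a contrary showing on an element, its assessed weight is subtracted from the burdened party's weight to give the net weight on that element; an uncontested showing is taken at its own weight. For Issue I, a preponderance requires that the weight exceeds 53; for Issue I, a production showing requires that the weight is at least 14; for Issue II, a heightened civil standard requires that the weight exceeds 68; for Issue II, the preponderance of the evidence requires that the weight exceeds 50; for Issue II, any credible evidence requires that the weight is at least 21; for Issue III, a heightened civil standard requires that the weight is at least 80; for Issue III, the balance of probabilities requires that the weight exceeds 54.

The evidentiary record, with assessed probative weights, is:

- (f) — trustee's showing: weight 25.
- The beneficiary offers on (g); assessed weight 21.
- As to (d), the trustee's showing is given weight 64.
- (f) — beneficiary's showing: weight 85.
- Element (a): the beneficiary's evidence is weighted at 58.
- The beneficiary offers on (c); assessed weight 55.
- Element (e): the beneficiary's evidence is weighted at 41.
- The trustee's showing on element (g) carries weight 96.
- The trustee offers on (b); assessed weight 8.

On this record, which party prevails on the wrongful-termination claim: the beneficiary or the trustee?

— Issue I —
Stage I.1 (beneficiary, a preponderance, weight exceeds 53): (a) 58 > 53 — meets.
  Stage I.1 is satisfied; the onus moves to the trustee.
Stage I.2 (trustee, a production showing, weight is at least 14): (b) 8 < 14 — fails.
  Not every element is met, so the trustee fails to carry Stage I.2.
The analysis ends at Stage I.2; the beneficiary prevails on this issue.
— Issue II —
Stage II.1 (beneficiary, the preponderance of the evidence, weight exceeds 50): (c) 55 > 50 — meets.
  The beneficiary carries Stage II.1; the trustee now bears the burden.
Stage II.2 (trustee, a heightened civil standard, weight exceeds 68): (d) 64 ≤ 68 — fails.
  Not every element is met, so the trustee fails to carry Stage II.2.
The analysis ends at Stage II.2; the beneficiary prevails on this issue.
— Issue III —
At Stage III.1 the beneficiary must meet the balance of probabilities (weight exceeds 54): on (f) the weight is 85 less the opposing 25 gives net 60, which does exceed 54, so (f) meets the standard.
  All elements met. The burden passes to the trustee.
At Stage III.2 the trustee must meet a heightened civil standard (weight is at least 80): on (g) the weight is 96 less the opposing 21 gives net 75, < 80, so (g) does not meet the standard.
  Not every element is met, so the trustee fails to carry Stage III.2.
The analysis ends at Stage III.2; the beneficiary prevails on this issue.
Per-issue: Issue I → beneficiary; Issue II → beneficiary; Issue III → beneficiary. The beneficiary must prevail on every issue; overall, the beneficiary prevails.

beneficiary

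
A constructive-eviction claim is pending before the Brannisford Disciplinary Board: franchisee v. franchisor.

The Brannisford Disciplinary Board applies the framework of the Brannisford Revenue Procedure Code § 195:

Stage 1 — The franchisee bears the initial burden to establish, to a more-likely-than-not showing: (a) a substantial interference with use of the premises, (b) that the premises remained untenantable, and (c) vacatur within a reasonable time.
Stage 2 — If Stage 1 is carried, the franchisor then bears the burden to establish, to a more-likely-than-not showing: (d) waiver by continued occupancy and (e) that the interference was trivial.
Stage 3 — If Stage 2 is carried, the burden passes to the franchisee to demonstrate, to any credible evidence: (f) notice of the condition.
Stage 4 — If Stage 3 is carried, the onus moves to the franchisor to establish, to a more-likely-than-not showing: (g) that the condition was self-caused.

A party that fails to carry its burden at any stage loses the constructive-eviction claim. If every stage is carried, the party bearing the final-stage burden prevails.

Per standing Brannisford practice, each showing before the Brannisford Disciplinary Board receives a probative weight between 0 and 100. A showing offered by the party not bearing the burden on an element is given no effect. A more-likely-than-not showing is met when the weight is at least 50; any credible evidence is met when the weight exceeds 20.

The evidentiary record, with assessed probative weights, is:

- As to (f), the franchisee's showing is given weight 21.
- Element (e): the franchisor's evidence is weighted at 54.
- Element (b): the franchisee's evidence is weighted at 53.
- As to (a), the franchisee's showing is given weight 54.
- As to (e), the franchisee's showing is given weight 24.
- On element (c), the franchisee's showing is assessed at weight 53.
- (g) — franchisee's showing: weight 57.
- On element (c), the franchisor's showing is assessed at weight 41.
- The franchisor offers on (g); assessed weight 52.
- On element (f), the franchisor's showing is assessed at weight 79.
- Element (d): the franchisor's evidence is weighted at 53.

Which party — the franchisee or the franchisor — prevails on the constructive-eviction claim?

franchisor

Stage 1 (franchisee, a more-likely-than-not showing, weight is at least 50): (a) 54 ≥ 50 — meets; (b) 53 ≥ 50 — meets; (c) 53 (franchisor's 41 disregarded) ≥ 50 — meets.
  Stage 1 carried; the burden shifts to the franchisor.
Stage 2 (franchisor, a more-likely-than-not showing, weight is at least 50): (d) 53 ≥ 50 — meets; (e) 54 (franchisee's 24 disregarded) ≥ 50 — meets.
  Stage 2 is satisfied; the onus moves to the franchisee.
Stage 3 (franchisee, any credible evidence, weight exceeds 20): (f) 21 (franchisor's 79 disregarded) > 20 — meets.
  All elements met. The burden passes to the franchisor.
Stage 4 (franchisor, a more-likely-than-not showing, weight is at least 50): (g) 52 (franchisee's 57 disregarded) ≥ 50 — meets.
  Stage 4 carried; the final stage is satisfied.
All stages carried — the franchisor prevails.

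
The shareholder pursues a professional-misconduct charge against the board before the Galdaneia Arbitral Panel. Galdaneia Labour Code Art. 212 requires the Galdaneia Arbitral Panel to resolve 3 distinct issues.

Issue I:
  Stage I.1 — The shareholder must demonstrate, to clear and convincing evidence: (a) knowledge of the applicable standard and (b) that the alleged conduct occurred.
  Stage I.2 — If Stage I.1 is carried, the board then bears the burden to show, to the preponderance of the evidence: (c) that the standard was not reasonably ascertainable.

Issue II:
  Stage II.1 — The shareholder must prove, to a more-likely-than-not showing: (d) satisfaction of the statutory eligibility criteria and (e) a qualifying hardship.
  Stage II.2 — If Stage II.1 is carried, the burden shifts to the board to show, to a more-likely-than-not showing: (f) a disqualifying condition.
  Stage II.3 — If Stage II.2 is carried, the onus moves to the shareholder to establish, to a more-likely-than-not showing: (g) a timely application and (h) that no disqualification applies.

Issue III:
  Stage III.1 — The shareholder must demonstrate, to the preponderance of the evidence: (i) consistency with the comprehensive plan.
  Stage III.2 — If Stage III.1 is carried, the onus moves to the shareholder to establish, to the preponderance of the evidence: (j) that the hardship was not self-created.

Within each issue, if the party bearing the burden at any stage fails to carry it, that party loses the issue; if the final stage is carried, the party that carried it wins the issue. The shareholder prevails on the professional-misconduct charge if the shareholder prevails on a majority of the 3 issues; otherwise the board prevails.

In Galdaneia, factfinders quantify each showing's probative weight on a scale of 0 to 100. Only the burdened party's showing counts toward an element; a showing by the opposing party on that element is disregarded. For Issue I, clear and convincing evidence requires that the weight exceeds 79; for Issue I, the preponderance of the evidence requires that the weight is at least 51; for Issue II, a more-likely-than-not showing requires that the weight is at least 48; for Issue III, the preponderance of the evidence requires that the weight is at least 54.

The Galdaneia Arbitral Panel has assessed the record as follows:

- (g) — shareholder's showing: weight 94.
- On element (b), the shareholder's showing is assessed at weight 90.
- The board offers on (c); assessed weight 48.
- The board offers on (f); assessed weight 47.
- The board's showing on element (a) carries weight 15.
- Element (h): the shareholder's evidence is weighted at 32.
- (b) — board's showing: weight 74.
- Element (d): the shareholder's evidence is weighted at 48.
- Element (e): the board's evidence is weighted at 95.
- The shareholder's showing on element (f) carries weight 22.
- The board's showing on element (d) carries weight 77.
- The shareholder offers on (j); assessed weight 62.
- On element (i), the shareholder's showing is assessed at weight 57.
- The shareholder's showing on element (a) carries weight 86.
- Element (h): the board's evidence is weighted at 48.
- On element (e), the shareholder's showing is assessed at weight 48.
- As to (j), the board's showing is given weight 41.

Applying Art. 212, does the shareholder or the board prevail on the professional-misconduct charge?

shareholder

— Issue I —
At Stage I.1 the shareholder must meet clear and convincing evidence (weight exceeds 79): on (a) the weight is 86 (the board's 15 is given no effect), which does exceed 79, so (a) meets the standard; on (b) the weight is 90 (the board's 74 is given no effect), which does exceed 79, so (b) meets the standard.
  The shareholder carries Stage I.1; the board now bears the burden.
At Stage I.2 the board must meet the preponderance of the evidence (weight is at least 51): on (c) the weight is 48, which does not reach 51, so (c) does not meet the standard.
  The board does not carry Stage I.2.
So the shareholder prevails on this issue.
— Issue II —
At Stage II.1 the shareholder must meet a more-likely-than-not showing (weight is at least 48): on (d) the weight is 48 (the board's 77 is given no effect), which does reach 48, so (d) meets the standard; on (e) the weight is 48 (the board's 95 is given no effect), ≥ 48, so (e) meets the standard.
  Stage II.1 is satisfied; the onus moves to the board.
At Stage II.2 the board must meet a more-likely-than-not showing (weight is at least 48): on (f) the weight is 47 (the shareholder's 22 is given no effect), which does not reach 48, so (f) does not meet the standard.
  Not every element is met, so the board fails to carry Stage II.2.
The analysis ends at Stage II.2; the shareholder prevails on this issue.
— Issue III —
Stage III.1 — burden on shareholder; standard: the preponderance of the evidence (weight is at least 54).
    (i): 57 ≥ 54 [met]
  Stage III.1 is satisfied; the shareholder continues to bear the burden.
Stage III.2 — burden on shareholder; standard: the preponderance of the evidence (weight is at least 54).
    (j): 62 (board's 41 disregarded) ≥ 54 [met]
  All elements met at the final stage.
Every stage carried; the shareholder prevails on this issue.
Per-issue: Issue I → shareholder; Issue II → shareholder; Issue III → shareholder. The shareholder must prevail on a majority of issues; overall, the shareholder prevails.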